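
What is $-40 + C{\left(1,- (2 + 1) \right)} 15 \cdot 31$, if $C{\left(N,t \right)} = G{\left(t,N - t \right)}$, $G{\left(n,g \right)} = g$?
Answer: $1820$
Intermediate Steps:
$C{\left(N,t \right)} = N - t$
$-40 + C{\left(1,- (2 + 1) \right)} 15 \cdot 31 = -40 + \left(1 - - (2 + 1)\right) 15 \cdot 31 = -40 + \left(1 - \left(-1\right) 3\right) 15 \cdot 31 = -40 + \left(1 - -3\right) 15 \cdot 31 = -40 + \left(1 + 3\right) 15 \cdot 31 = -40 + 4 \cdot 15 \cdot 31 = -40 + 60 \cdot 31 = -40 + 1860 = 1820$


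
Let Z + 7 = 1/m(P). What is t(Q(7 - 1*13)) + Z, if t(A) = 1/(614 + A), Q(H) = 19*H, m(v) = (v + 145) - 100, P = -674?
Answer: -2201371/314500 ≈ -6.9996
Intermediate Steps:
m(v) = 45 + v (m(v) = (145 + v) - 100 = 45 + v)
Z = -4404/629 (Z = -7 + 1/(45 - 674) = -7 + 1/(-629) = -7 - 1/629 = -4404/629 ≈ -7.0016)
t(Q(7 - 1*13)) + Z = 1/(614 + 19*(7 - 1*13)) - 4404/629 = 1/(614 + 19*(7 - 13)) - 4404/629 = 1/(614 + 19*(-6)) - 4404/629 = 1/(614 - 114) - 4404/629 = 1/500 - 4404/629 = -2201371/314500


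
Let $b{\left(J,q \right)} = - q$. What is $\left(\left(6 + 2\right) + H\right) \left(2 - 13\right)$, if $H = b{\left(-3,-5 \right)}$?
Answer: $-143$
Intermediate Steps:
$H = 5$ ($H = \left(-1\right) \left(-5\right) = 5$)
$\left(\left(6 + 2\right) + H\right) \left(2 - 13\right) = \left(\left(6 + 2\right) + 5\right) \left(2 - 13\right) = \left(8 + 5\right) \left(-11\right) = 13 \left(-11\right) = -143$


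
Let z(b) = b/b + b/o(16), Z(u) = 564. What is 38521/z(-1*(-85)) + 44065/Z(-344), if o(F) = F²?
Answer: 5576842229/192324 ≈ 28997.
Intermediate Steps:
z(b) = 1 + b/256 (z(b) = b/b + b/(16²) = 1 + b/256)
38521/z(-1*(-85)) + 44065/Z(-344) = 38521/(1 + (-1*(-85))/256) + 44065/564 = 38521/(1 + (1/256)*85) + 44065*(1/564) = 38521/(1 + 85/256) + 44065/564 = 38521/(341/256) + 44065/564 = 38521*(256/341) + 44065/564 = 9861376/341 + 44065/564 = 5576842229/192324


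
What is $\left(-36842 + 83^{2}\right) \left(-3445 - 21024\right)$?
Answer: $732919957$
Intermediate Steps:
$\left(-36842 + 83^{2}\right) \left(-3445 - 21024\right) = \left(-36842 + 6889\right) \left(-24469\right) = \left(-29953\right) \left(-24469\right) = 732919957$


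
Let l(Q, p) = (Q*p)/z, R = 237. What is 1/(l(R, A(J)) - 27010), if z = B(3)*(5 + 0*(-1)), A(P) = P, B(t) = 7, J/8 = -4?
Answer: -35/952934 ≈ -3.6729e-5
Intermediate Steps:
J = -32 (J = 8*(-4) = -32)
z = 35 (z = 7*(5 + 0*(-1)) = 7*(5 + 0) = 7*5 = 35)
l(Q, p) = Q*p/35 (l(Q, p) = (Q*p)/35 = (Q*p)*(1/35) = Q*p/35)
1/(l(R, A(J)) - 27010) = 1/((1/35)*237*(-32) - 27010) = 1/(-7584/35 - 27010) = 1/(-952934/35) = -35/952934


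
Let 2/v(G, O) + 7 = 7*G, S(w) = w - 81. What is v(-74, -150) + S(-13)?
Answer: -49352/525 ≈ -94.004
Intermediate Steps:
S(w) = -81 + w
v(G, O) = 2/(-7 + 7*G)
v(-74, -150) + S(-13) = 2/(7*(-1 - 74)) + (-81 - 13) = (2/7)/(-75) - 94 = (2/7)*(-1/75) - 94 = -2/525 - 94 = -49352/525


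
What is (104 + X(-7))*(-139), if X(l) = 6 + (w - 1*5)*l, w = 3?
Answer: -17236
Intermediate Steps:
X(l) = 6 - 2*l (X(l) = 6 + (3 - 1*5)*l = 6 + (3 - 5)*l = 6 - 2*l)
(104 + X(-7))*(-139) = (104 + (6 - 2*(-7)))*(-139) = (104 + (6 + 14))*(-139) = (104 + 20)*(-139) = 124*(-139) = -17236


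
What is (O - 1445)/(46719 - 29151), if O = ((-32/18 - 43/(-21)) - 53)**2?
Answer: 5300479/69727392 ≈ 0.076017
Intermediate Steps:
O = 11035684/3969 (O = ((-32*1/18 - 43*(-1/21)) - 53)**2 = ((-16/9 + 43/21) - 53)**2 = (17/63 - 53)**2 = (-3322/63)**2 = 11035684/3969 ≈ 2780.5)
(O - 1445)/(46719 - 29151) = (11035684/3969 - 1445)/(46719 - 29151) = (5300479/3969)/17568 = (5300479/3969)*(1/17568) = 5300479/69727392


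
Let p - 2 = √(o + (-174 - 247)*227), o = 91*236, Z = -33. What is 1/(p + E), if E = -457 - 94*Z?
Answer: 2647/7080700 - I*√74091/7080700 ≈ 0.00037383 - 3.8442e-5*I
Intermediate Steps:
o = 21476
p = 2 + I*√74091 (p = 2 + √(21476 + (-174 - 247)*227) = 2 + √(21476 - 421*227) = 2 + √(21476 - 95567) = 2 + √(-74091) = 2 + I*√74091 ≈ 2.0 + 272.2*I)
E = 2645 (E = -457 - 94*(-33) = -457 + 3102 = 2645)
1/(p + E) = 1/((2 + I*√74091) + 2645) = 1/(2647 + I*√74091)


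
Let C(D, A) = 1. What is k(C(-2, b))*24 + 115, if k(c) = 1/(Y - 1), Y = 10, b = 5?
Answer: 353/3 ≈ 117.67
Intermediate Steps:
k(c) = 1/9 (k(c) = 1/(10 - 1) = 1/9)
k(C(-2, b))*24 + 115 = (1/9)*24 + 115 = 8/3 + 115 = 353/3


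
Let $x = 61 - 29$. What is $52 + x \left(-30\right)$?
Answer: $-908$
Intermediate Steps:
$x = 32$
$52 + x \left(-30\right) = 52 + 32 \left(-30\right) = 52 - 960 = -908$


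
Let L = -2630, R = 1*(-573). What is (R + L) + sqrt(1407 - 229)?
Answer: -3203 + sqrt(1178) ≈ -3168.7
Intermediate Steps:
R = -573
(R + L) + sqrt(1407 - 229) = (-573 - 2630) + sqrt(1407 - 229) = -3203 + sqrt(1178)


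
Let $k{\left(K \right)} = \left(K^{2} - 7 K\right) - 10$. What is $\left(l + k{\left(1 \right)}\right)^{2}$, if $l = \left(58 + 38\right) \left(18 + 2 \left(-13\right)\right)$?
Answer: $614656$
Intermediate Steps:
$l = -768$ ($l = 96 \left(18 - 26\right) = 96 \left(-8\right) = -768$)
$k{\left(K \right)} = -10 + K^{2} - 7 K$
$\left(l + k{\left(1 \right)}\right)^{2} = \left(-768 - \left(17 - 1\right)\right)^{2} = \left(-768 - 16\right)^{2} = \left(-784\right)^{2} = 614656$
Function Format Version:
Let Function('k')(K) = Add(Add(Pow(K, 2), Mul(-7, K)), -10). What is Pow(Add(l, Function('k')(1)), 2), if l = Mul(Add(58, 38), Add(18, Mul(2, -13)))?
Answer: 614656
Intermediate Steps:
l = -768 (l = Mul(96, Add(18, -26)) = Mul(96, -8) = -768)
Function('k')(K) = Add(-10, Pow(K, 2), Mul(-7, K))
Pow(Add(l, Function('k')(1)), 2) = Pow(Add(-768, Add(-10, Pow(1, 2), Mul(-7, 1))), 2) = Pow(Add(-768, Add(-10, 1, -7)), 2) = Pow(Add(-768, -16), 2) = Pow(-784, 2) = 614656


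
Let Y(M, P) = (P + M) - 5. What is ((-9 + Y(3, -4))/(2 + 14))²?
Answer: 225/256 ≈ 0.87891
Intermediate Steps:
Y(M, P) = -5 + M + P (Y(M, P) = (M + P) - 5 = -5 + M + P)
((-9 + Y(3, -4))/(2 + 14))² = ((-9 + (-5 + 3 - 4))/(2 + 14))² = ((-9 - 6)/16)² = (-15*1/16)² = (-15/16)² = 225/256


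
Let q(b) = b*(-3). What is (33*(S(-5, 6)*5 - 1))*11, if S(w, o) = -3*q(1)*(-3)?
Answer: -49368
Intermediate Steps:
q(b) = -3*b
S(w, o) = -27 (S(w, o) = -(-9)*(-3) = -3*(-3)*(-3) = 9*(-3) = -27)
(33*(S(-5, 6)*5 - 1))*11 = (33*(-27*5 - 1))*11 = (33*(-135 - 1))*11 = (33*(-136))*11 = -4488*11 = -49368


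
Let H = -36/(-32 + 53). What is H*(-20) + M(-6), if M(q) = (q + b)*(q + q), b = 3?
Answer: 492/7 ≈ 70.286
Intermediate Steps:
M(q) = 2*q*(3 + q) (M(q) = (q + 3)*(q + q) = (3 + q)*(2*q) = 2*q*(3 + q))
H = -12/7 (H = -36/21 = -36*1/21 = -12/7 ≈ -1.7143)
H*(-20) + M(-6) = -12/7*(-20) + 2*(-6)*(3 - 6) = 240/7 + 2*(-6)*(-3) = 240/7 + 36 = 492/7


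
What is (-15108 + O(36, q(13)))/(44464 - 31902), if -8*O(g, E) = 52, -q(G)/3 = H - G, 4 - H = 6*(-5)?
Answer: -30229/25124 ≈ -1.2032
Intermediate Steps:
H = 34 (H = 4 - 6*(-5) = 4 - 1*(-30) = 4 + 30 = 34)
q(G) = -102 + 3*G (q(G) = -3*(34 - G) = -102 + 3*G)
O(g, E) = -13/2 (O(g, E) = -⅛*52 = -13/2)
(-15108 + O(36, q(13)))/(44464 - 31902) = (-15108 - 13/2)/(44464 - 31902) = -30229/2/12562 = -30229/2*1/12562 = -30229/25124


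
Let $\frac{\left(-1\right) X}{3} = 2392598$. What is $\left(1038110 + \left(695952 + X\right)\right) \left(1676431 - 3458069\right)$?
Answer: $9698759793016$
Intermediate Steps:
$X = -7177794$ ($X = \left(-3\right) 2392598 = -7177794$)
$\left(1038110 + \left(695952 + X\right)\right) \left(1676431 - 3458069\right) = \left(1038110 + \left(695952 - 7177794\right)\right) \left(1676431 - 3458069\right) = \left(1038110 - 6481842\right) \left(-1781638\right) = \left(-5443732\right) \left(-1781638\right) = 9698759793016$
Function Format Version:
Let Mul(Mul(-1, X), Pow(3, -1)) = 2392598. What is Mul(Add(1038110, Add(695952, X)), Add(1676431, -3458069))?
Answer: 9698759793016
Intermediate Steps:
X = -7177794 (X = Mul(-3, 2392598) = -7177794)
Mul(Add(1038110, Add(695952, X)), Add(1676431, -3458069)) = Mul(Add(1038110, Add(695952, -7177794)), Add(1676431, -3458069)) = Mul(Add(1038110, -6481842), -1781638) = Mul(-5443732, -1781638) = 9698759793016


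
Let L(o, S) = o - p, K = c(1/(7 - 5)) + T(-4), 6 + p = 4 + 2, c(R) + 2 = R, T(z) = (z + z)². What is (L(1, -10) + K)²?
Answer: 16129/4 ≈ 4032.3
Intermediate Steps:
T(z) = 4*z² (T(z) = (2*z)² = 4*z²)
c(R) = -2 + R
p = 0 (p = -6 + (4 + 2) = -6 + 6 = 0)
K = 125/2 (K = (-2 + 1/(7 - 5)) + 4*(-4)² = (-2 + 1/2) + 4*16 = (-2 + ½) + 64 = -3/2 + 64 = 125/2 ≈ 62.500)
L(o, S) = o (L(o, S) = o - 1*0 = o + 0 = o)
(L(1, -10) + K)² = (1 + 125/2)² = (127/2)² = 16129/4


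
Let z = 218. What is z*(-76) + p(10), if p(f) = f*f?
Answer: -16468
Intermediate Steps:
p(f) = f²
z*(-76) + p(10) = 218*(-76) + 10² = -16568 + 100 = -16468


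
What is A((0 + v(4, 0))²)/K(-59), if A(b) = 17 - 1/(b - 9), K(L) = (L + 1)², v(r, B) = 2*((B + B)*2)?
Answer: 77/15138 ≈ 0.0050865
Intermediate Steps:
v(r, B) = 8*B (v(r, B) = 2*((2*B)*2) = 2*(4*B) = 8*B)
K(L) = (1 + L)²
A(b) = 17 - 1/(-9 + b)
A((0 + v(4, 0))²)/K(-59) = ((-154 + 17*(0 + 8*0)²)/(-9 + (0 + 8*0)²))/((1 - 59)²) = ((-154 + 17*(0 + 0)²)/(-9 + (0 + 0)²))/((-58)²) = ((-154 + 17*0²)/(-9 + 0²))/3364 = ((-154 + 17*0)/(-9 + 0))*(1/3364) = ((-154 + 0)/(-9))*(1/3364) = -⅑*(-154)*(1/3364) = (154/9)*(1/3364) = 77/15138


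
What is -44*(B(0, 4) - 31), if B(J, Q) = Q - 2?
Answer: 1276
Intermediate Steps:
B(J, Q) = -2 + Q
-44*(B(0, 4) - 31) = -44*((-2 + 4) - 31) = -44*(2 - 31) = -44*(-29) = 1276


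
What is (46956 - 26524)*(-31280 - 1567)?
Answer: -671129904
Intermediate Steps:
(46956 - 26524)*(-31280 - 1567) = 20432*(-32847) = -671129904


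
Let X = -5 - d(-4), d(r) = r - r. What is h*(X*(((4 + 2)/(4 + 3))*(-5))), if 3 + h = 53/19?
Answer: -600/133 ≈ -4.5113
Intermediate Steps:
d(r) = 0
X = -5 (X = -5 - 1*0 = -5 + 0 = -5)
h = -4/19 (h = -3 + 53/19 = -4/19 ≈ -0.21053)
h*(X*(((4 + 2)/(4 + 3))*(-5))) = -(-20)*((4 + 2)/(4 + 3))*(-5)/19 = -(-20)*(6/7)*(-5)/19 = -(-20)*(-30)/(19*7) = -4/19*150/7 = -600/133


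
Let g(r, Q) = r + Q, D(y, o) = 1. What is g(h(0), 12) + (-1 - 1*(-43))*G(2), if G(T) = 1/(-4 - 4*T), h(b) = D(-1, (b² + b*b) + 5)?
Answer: 19/2 ≈ 9.5000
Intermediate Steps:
h(b) = 1
g(r, Q) = Q + r
g(h(0), 12) + (-1 - 1*(-43))*G(2) = (12 + 1) + (-1 - 1*(-43))*(-1/(4 + 4*2)) = 13 + (-1 + 43)*(-1/(4 + 8)) = 13 + 42*(-1/12) = 13 - 7/2 = 19/2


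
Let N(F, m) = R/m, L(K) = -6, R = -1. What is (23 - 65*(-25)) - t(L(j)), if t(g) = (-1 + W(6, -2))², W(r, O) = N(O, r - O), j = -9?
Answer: 105391/64 ≈ 1646.7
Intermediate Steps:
N(F, m) = -1/m
W(r, O) = -1/(r - O)
t(g) = 81/64 (t(g) = (-1 + 1/(-2 - 1*6))² = (-1 + 1/(-2 - 6))² = (-1 + 1/(-8))² = (-1 - ⅛)² = (-9/8)² = 81/64)
(23 - 65*(-25)) - t(L(j)) = (23 - 65*(-25)) - 1*81/64 = (23 + 1625) - 81/64 = 1648 - 81/64 = 105391/64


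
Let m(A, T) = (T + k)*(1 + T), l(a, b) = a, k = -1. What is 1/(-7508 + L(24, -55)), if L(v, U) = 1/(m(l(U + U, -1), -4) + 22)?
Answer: -37/277795 ≈ -0.00013319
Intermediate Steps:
m(A, T) = (1 + T)*(-1 + T) (m(A, T) = (T - 1)*(1 + T) = (-1 + T)*(1 + T) = (1 + T)*(-1 + T))
L(v, U) = 1/37 (L(v, U) = 1/((-1 + (-4)²) + 22) = 1/((-1 + 16) + 22) = 1/(15 + 22) = 1/37)
1/(-7508 + L(24, -55)) = 1/(-7508 + 1/37) = 1/(-277795/37) = -37/277795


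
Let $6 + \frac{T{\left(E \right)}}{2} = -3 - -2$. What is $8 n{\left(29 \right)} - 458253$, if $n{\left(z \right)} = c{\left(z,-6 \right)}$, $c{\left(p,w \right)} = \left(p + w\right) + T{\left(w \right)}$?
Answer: $-458181$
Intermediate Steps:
$T{\left(E \right)} = -14$ ($T{\left(E \right)} = -12 + 2 \left(-3 - -2\right) = -12 + 2 \left(-3 + 2\right) = -12 + 2 \left(-1\right) = -12 - 2 = -14$)
$c{\left(p,w \right)} = -14 + p + w$ ($c{\left(p,w \right)} = \left(p + w\right) - 14 = -14 + p + w$)
$n{\left(z \right)} = -20 + z$ ($n{\left(z \right)} = -14 + z - 6 = -20 + z$)
$8 n{\left(29 \right)} - 458253 = 8 \left(-20 + 29\right) - 458253 = 8 \cdot 9 - 458253 = 72 - 458253 = -458181$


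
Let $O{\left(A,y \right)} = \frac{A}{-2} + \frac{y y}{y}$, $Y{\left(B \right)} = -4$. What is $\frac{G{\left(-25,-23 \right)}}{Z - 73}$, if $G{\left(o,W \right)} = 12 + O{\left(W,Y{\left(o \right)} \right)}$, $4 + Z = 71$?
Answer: $- \frac{13}{4} \approx -3.25$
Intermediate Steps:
$Z = 67$ ($Z = -4 + 71 = 67$)
$O{\left(A,y \right)} = y - \frac{A}{2}$ ($O{\left(A,y \right)} = A \left(- \frac{1}{2}\right) + \frac{y^{2}}{y} = - \frac{A}{2} + y = y - \frac{A}{2}$)
$G{\left(o,W \right)} = 8 - \frac{W}{2}$ ($G{\left(o,W \right)} = 12 - \left(4 + \frac{W}{2}\right) = 8 - \frac{W}{2}$)
$\frac{G{\left(-25,-23 \right)}}{Z - 73} = \frac{8 - - \frac{23}{2}}{67 - 73} = \frac{8 + \frac{23}{2}}{-6} = \left(- \frac{1}{6}\right) \frac{39}{2} = - \frac{13}{4}$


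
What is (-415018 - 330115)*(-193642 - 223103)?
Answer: 310530452085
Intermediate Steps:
(-415018 - 330115)*(-193642 - 223103) = -745133*(-416745) = 310530452085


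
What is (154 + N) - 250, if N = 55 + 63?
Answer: 22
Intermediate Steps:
N = 118
(154 + N) - 250 = (154 + 118) - 250 = 272 - 250 = 22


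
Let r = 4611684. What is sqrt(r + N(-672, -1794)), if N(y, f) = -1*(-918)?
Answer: sqrt(4612602) ≈ 2147.7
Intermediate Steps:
N(y, f) = 918
sqrt(r + N(-672, -1794)) = sqrt(4611684 + 918) = sqrt(4612602)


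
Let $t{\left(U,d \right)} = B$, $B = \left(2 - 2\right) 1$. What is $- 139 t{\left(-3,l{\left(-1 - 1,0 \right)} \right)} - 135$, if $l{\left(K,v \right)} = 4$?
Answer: $-135$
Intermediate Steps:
$B = 0$ ($B = 0 \cdot 1 = 0$)
$t{\left(U,d \right)} = 0$
$- 139 t{\left(-3,l{\left(-1 - 1,0 \right)} \right)} - 135 = \left(-139\right) 0 - 135 = 0 - 135 = -135$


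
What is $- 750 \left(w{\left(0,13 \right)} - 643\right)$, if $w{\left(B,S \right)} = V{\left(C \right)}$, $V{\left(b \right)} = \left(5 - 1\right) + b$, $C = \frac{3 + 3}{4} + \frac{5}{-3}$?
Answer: $479375$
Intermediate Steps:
$C = - \frac{1}{6}$ ($C = 6 \cdot \frac{1}{4} + 5 \left(- \frac{1}{3}\right) = \frac{3}{2} - \frac{5}{3} = - \frac{1}{6} \approx -0.16667$)
$V{\left(b \right)} = 4 + b$
$w{\left(B,S \right)} = \frac{23}{6}$ ($w{\left(B,S \right)} = 4 - \frac{1}{6} = \frac{23}{6}$)
$- 750 \left(w{\left(0,13 \right)} - 643\right) = - 750 \left(\frac{23}{6} - 643\right) = \left(-750\right) \left(- \frac{3835}{6}\right) = 479375$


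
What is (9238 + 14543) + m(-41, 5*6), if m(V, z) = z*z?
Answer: 24681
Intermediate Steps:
m(V, z) = z²
(9238 + 14543) + m(-41, 5*6) = (9238 + 14543) + (5*6)² = 23781 + 30² = 23781 + 900 = 24681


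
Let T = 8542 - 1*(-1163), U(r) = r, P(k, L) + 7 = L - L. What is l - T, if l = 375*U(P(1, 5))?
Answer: -12330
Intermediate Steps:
P(k, L) = -7 (P(k, L) = -7 + (L - L) = -7 + 0 = -7)
l = -2625 (l = 375*(-7) = -2625)
T = 9705 (T = 8542 + 1163 = 9705)
l - T = -2625 - 1*9705 = -2625 - 9705 = -12330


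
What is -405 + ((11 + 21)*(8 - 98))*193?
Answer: -556245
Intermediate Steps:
-405 + ((11 + 21)*(8 - 98))*193 = -405 + (32*(-90))*193 = -405 - 2880*193 = -405 - 555840 = -556245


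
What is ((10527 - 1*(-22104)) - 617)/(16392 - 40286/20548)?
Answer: 328911836/168391265 ≈ 1.9533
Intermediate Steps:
((10527 - 1*(-22104)) - 617)/(16392 - 40286/20548) = ((10527 + 22104) - 617)/(16392 - 40286*1/20548) = (32631 - 617)/(16392 - 20143/10274) = 32014/(168391265/10274) = 32014*(10274/168391265) = 328911836/168391265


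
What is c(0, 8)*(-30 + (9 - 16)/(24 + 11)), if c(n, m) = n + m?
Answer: -1208/5 ≈ -241.60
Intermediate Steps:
c(n, m) = m + n
c(0, 8)*(-30 + (9 - 16)/(24 + 11)) = (8 + 0)*(-30 + (9 - 16)/(24 + 11)) = 8*(-30 - 7/35) = 8*(-30 - 7*1/35) = 8*(-30 - ⅕) = 8*(-151/5) = -1208/5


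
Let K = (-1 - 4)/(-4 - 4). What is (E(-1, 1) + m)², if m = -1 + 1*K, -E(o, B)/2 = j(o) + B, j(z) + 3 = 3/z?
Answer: 5929/64 ≈ 92.641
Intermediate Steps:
K = 5/8 (K = -5/(-8) = -5*(-⅛) = 5/8 ≈ 0.62500)
j(z) = -3 + 3/z
E(o, B) = 6 - 6/o - 2*B (E(o, B) = -2*((-3 + 3/o) + B) = -2*(-3 + B + 3/o) = 6 - 6/o - 2*B)
m = -3/8 (m = -1 + 1*(5/8) = -1 + 5/8 = -3/8 ≈ -0.37500)
(E(-1, 1) + m)² = ((6 - 6/(-1) - 2*1) - 3/8)² = ((6 - 6*(-1) - 2) - 3/8)² = ((6 + 6 - 2) - 3/8)² = (10 - 3/8)² = (77/8)² = 5929/64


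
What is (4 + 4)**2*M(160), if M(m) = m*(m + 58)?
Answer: 2232320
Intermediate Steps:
M(m) = m*(58 + m)
(4 + 4)**2*M(160) = (4 + 4)**2*(160*(58 + 160)) = 8**2*(160*218) = 64*34880 = 2232320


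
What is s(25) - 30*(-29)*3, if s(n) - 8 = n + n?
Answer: 2668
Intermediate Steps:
s(n) = 8 + 2*n (s(n) = 8 + (n + n) = 8 + 2*n)
s(25) - 30*(-29)*3 = (8 + 2*25) - 30*(-29)*3 = (8 + 50) - (-870)*3 = 58 - 1*(-2610) = 58 + 2610 = 2668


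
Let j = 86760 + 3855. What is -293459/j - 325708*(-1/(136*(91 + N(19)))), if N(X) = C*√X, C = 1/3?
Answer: 1059913261087/45911720820 - 244281*√19/2533340 ≈ 22.666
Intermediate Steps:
j = 90615
C = ⅓ ≈ 0.33333
N(X) = √X/3
-293459/j - 325708*(-1/(136*(91 + N(19)))) = -293459/90615 - 325708*(-1/(136*(91 + √19/3))) = -293459*1/90615 - 325708/(-12376 - 136*√19/3) = -293459/90615 - 325708/(-12376 - 136*√19/3)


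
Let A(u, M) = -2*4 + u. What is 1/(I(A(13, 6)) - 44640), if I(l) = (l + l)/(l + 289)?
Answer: -147/6562075 ≈ -2.2401e-5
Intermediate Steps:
A(u, M) = -8 + u
I(l) = 2*l/(289 + l) (I(l) = (2*l)/(289 + l) = 2*l/(289 + l))
1/(I(A(13, 6)) - 44640) = 1/(2*(-8 + 13)/(289 + (-8 + 13)) - 44640) = 1/(2*5/(289 + 5) - 44640) = 1/(2*5/294 - 44640) = 1/(2*5*(1/294) - 44640) = 1/(5/147 - 44640) = 1/(-6562075/147) = -147/6562075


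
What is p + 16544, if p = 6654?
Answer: 23198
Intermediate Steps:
p + 16544 = 6654 + 16544 = 23198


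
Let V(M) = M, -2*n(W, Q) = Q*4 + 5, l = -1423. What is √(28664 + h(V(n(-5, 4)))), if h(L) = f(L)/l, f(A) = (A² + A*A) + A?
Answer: √58042266026/1423 ≈ 169.30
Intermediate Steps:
n(W, Q) = -5/2 - 2*Q (n(W, Q) = -(Q*4 + 5)/2 = -(4*Q + 5)/2 = -(5 + 4*Q)/2 = -5/2 - 2*Q)
f(A) = A + 2*A² (f(A) = (A² + A²) + A = 2*A² + A = A + 2*A²)
h(L) = -L*(1 + 2*L)/1423 (h(L) = (L*(1 + 2*L))/(-1423) = (L*(1 + 2*L))*(-1/1423) = -L*(1 + 2*L)/1423)
√(28664 + h(V(n(-5, 4)))) = √(28664 - (-5/2 - 2*4)*(1 + 2*(-5/2 - 2*4))/1423) = √(28664 - (-5/2 - 8)*(1 + 2*(-5/2 - 8))/1423) = √(28664 - 1/1423*(-21/2)*(1 + 2*(-21/2))) = √(28664 - 1/1423*(-21/2)*(1 - 21)) = √(28664 - 1/1423*(-21/2)*(-20)) = √(28664 - 210/1423) = √(40788662/1423) = √58042266026/1423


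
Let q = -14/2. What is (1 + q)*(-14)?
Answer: 84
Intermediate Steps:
q = -7 (q = -14*1/2 = -7)
(1 + q)*(-14) = (1 - 7)*(-14) = -6*(-14) = 84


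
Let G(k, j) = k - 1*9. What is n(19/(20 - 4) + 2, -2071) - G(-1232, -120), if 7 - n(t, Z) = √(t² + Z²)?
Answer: 1248 - √1097997097/16 ≈ -823.00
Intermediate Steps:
G(k, j) = -9 + k (G(k, j) = k - 9 = -9 + k)
n(t, Z) = 7 - √(Z² + t²) (n(t, Z) = 7 - √(t² + Z²) = 7 - √(Z² + t²))
n(19/(20 - 4) + 2, -2071) - G(-1232, -120) = (7 - √((-2071)² + (19/(20 - 4) + 2)²)) - (-9 - 1232) = (7 - √(4289041 + (19/16 + 2)²)) - 1*(-1241) = (7 - √(4289041 + ((1/16)*19 + 2)²)) + 1241 = (7 - √(4289041 + (19/16 + 2)²)) + 1241 = (7 - √(4289041 + (51/16)²)) + 1241 = (7 - √(4289041 + 2601/256)) + 1241 = (7 - √(1097997097/256)) + 1241 = (7 - √1097997097/16) + 1241 = 1248 - √1097997097/16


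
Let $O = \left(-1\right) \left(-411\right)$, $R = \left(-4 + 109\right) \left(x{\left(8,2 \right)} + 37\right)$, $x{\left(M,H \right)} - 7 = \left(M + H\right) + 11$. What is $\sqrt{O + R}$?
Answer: $6 \sqrt{201} \approx 85.065$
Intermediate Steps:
$x{\left(M,H \right)} = 18 + H + M$ ($x{\left(M,H \right)} = 7 + \left(\left(M + H\right) + 11\right) = 7 + \left(\left(H + M\right) + 11\right) = 7 + \left(11 + H + M\right) = 18 + H + M$)
$R = 6825$ ($R = \left(-4 + 109\right) \left(\left(18 + 2 + 8\right) + 37\right) = 105 \left(28 + 37\right) = 105 \cdot 65 = 6825$)
$O = 411$
$\sqrt{O + R} = \sqrt{411 + 6825} = \sqrt{7236} = 6 \sqrt{201}$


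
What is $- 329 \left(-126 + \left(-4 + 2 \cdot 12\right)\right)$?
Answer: $34874$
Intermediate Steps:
$- 329 \left(-126 + \left(-4 + 2 \cdot 12\right)\right) = - 329 \left(-126 + \left(-4 + 24\right)\right) = - 329 \left(-126 + 20\right) = \left(-329\right) \left(-106\right) = 34874$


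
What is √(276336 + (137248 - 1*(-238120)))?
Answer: 2*√162926 ≈ 807.28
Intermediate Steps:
√(276336 + (137248 - 1*(-238120))) = √(276336 + (137248 + 238120)) = √(276336 + 375368) = √651704 = 2*√162926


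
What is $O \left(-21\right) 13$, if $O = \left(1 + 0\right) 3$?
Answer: $-819$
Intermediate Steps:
$O = 3$ ($O = 1 \cdot 3 = 3$)
$O \left(-21\right) 13 = 3 \left(-21\right) 13 = \left(-63\right) 13 = -819$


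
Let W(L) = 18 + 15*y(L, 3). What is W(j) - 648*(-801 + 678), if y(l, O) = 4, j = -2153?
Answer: 79782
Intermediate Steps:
W(L) = 78 (W(L) = 18 + 15*4 = 18 + 60 = 78)
W(j) - 648*(-801 + 678) = 78 - 648*(-801 + 678) = 78 - 648*(-123) = 78 - 1*(-79704) = 78 + 79704 = 79782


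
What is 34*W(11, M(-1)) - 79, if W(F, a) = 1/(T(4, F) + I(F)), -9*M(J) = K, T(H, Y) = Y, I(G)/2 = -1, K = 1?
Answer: -677/9 ≈ -75.222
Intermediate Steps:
I(G) = -2 (I(G) = 2*(-1) = -2)
M(J) = -1/9 (M(J) = -1/9*1 = -1/9)
W(F, a) = 1/(-2 + F) (W(F, a) = 1/(F - 2) = 1/(-2 + F))
34*W(11, M(-1)) - 79 = 34/(-2 + 11) - 79 = 34/9 - 79 = -677/9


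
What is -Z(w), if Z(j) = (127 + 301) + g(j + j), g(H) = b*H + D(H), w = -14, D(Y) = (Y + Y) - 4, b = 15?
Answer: 52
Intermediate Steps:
D(Y) = -4 + 2*Y (D(Y) = 2*Y - 4 = -4 + 2*Y)
g(H) = -4 + 17*H (g(H) = 15*H + (-4 + 2*H) = -4 + 17*H)
Z(j) = 424 + 34*j (Z(j) = (127 + 301) + (-4 + 17*(j + j)) = 428 + (-4 + 17*(2*j)) = 428 + (-4 + 34*j) = 424 + 34*j)
-Z(w) = -(424 + 34*(-14)) = -(424 - 476) = -1*(-52) = 52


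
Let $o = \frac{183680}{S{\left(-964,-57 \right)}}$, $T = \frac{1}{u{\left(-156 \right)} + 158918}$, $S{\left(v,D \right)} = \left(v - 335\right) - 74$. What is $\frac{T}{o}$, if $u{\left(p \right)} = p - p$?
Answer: $- \frac{1373}{29190058240} \approx -4.7037 \cdot 10^{-8}$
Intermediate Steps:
$u{\left(p \right)} = 0$
$S{\left(v,D \right)} = -409 + v$ ($S{\left(v,D \right)} = \left(-335 + v\right) - 74 = -409 + v$)
$T = \frac{1}{158918}$ ($T = \frac{1}{0 + 158918} = \frac{1}{158918} \approx 6.2926 \cdot 10^{-6}$)
$o = - \frac{183680}{1373}$ ($o = \frac{183680}{-409 - 964} = \frac{183680}{-1373} = 183680 \left(- \frac{1}{1373}\right) = - \frac{183680}{1373} \approx -133.78$)
$\frac{T}{o} = \frac{1}{158918 \left(- \frac{183680}{1373}\right)} = \frac{1}{158918} \left(- \frac{1373}{183680}\right) = - \frac{1373}{29190058240}$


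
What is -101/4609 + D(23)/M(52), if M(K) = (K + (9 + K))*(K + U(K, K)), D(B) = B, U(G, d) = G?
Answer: -1080945/54164968 ≈ -0.019957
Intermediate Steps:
M(K) = 2*K*(9 + 2*K) (M(K) = (K + (9 + K))*(K + K) = (9 + 2*K)*(2*K) = 2*K*(9 + 2*K))
-101/4609 + D(23)/M(52) = -101/4609 + 23/((2*52*(9 + 2*52))) = -101*1/4609 + 23/((2*52*(9 + 104))) = -101/4609 + 23/((2*52*113)) = -101/4609 + 23/11752 = -1080945/54164968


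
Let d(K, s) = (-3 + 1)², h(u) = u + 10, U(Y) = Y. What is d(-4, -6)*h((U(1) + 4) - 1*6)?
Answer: 36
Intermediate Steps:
h(u) = 10 + u
d(K, s) = 4 (d(K, s) = (-2)² = 4)
d(-4, -6)*h((U(1) + 4) - 1*6) = 4*(10 + ((1 + 4) - 1*6)) = 4*(10 + (5 - 6)) = 4*(10 - 1) = 4*9 = 36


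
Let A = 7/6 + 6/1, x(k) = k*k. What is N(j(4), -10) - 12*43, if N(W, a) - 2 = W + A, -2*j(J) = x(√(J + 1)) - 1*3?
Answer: -3047/6 ≈ -507.83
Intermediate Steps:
x(k) = k²
A = 43/6 (A = 7*(⅙) + 6*1 = 7/6 + 6 = 43/6 ≈ 7.1667)
j(J) = 1 - J/2 (j(J) = -((√(J + 1))² - 1*3)/2 = -((√(1 + J))² - 3)/2 = -((1 + J) - 3)/2 = -(-2 + J)/2 = 1 - J/2)
N(W, a) = 55/6 + W (N(W, a) = 2 + (W + 43/6) = 2 + (43/6 + W) = 55/6 + W)
N(j(4), -10) - 12*43 = (55/6 + (1 - ½*4)) - 12*43 = (55/6 + (1 - 2)) - 516 = (55/6 - 1) - 516 = 49/6 - 516 = -3047/6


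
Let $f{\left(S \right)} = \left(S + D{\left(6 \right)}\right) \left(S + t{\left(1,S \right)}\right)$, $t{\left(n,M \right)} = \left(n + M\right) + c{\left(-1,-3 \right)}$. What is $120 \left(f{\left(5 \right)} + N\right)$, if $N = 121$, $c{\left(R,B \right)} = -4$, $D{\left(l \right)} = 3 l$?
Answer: $33840$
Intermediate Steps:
$t{\left(n,M \right)} = -4 + M + n$ ($t{\left(n,M \right)} = \left(n + M\right) - 4 = \left(M + n\right) - 4 = -4 + M + n$)
$f{\left(S \right)} = \left(-3 + 2 S\right) \left(18 + S\right)$ ($f{\left(S \right)} = \left(S + 3 \cdot 6\right) \left(S + \left(-4 + S + 1\right)\right) = \left(S + 18\right) \left(S + \left(-3 + S\right)\right) = \left(18 + S\right) \left(-3 + 2 S\right) = \left(-3 + 2 S\right) \left(18 + S\right)$)
$120 \left(f{\left(5 \right)} + N\right) = 120 \left(\left(-54 + 2 \cdot 5^{2} + 33 \cdot 5\right) + 121\right) = 120 \left(\left(-54 + 2 \cdot 25 + 165\right) + 121\right) = 120 \left(\left(-54 + 50 + 165\right) + 121\right) = 120 \left(161 + 121\right) = 120 \cdot 282 = 33840$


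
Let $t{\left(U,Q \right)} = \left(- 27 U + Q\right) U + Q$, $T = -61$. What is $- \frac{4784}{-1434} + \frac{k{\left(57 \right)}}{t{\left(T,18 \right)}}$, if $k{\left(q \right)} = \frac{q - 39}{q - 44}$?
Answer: $\frac{116951578}{35056281} \approx 3.3361$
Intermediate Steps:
$k{\left(q \right)} = \frac{-39 + q}{-44 + q}$
$t{\left(U,Q \right)} = Q + U \left(Q - 27 U\right)$ ($t{\left(U,Q \right)} = \left(Q - 27 U\right) U + Q = U \left(Q - 27 U\right) + Q = Q + U \left(Q - 27 U\right)$)
$- \frac{4784}{-1434} + \frac{k{\left(57 \right)}}{t{\left(T,18 \right)}} = - \frac{4784}{-1434} + \frac{\frac{1}{-44 + 57} \left(-39 + 57\right)}{18 - 27 \left(-61\right)^{2} + 18 \left(-61\right)} = \left(-4784\right) \left(- \frac{1}{1434}\right) + \frac{\frac{1}{13} \cdot 18}{18 - 100467 - 1098} = \frac{2392}{717} + \frac{\frac{1}{13} \cdot 18}{18 - 100467 - 1098} = \frac{2392}{717} + \frac{18}{13 \left(-101547\right)} = \frac{2392}{717} + \frac{18}{13} \left(- \frac{1}{101547}\right) = \frac{2392}{717} - \frac{2}{146679} = \frac{116951578}{35056281}$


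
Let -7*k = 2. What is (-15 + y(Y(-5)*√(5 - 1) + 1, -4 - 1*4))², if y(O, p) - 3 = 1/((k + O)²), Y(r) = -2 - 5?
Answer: 10761780121/74805201 ≈ 143.86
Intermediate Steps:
k = -2/7 (k = -⅐*2 = -2/7 ≈ -0.28571)
Y(r) = -7
y(O, p) = 3 + (-2/7 + O)⁻² (y(O, p) = 3 + 1/((-2/7 + O)²) = 3 + (-2/7 + O)⁻²)
(-15 + y(Y(-5)*√(5 - 1) + 1, -4 - 1*4))² = (-15 + (3 + 49/(-2 + 7*(-7*√(5 - 1) + 1))²))² = (-15 + (3 + 49/(-2 + 7*(-7*√4 + 1))²))² = (-15 + (3 + 49/(-2 + 7*(-7*2 + 1))²))² = (-15 + (3 + 49/(-2 + 7*(-14 + 1))²))² = (-15 + (3 + 49/(-2 + 7*(-13))²))² = (-15 + (3 + 49/(-2 - 91)²))² = (-15 + (3 + 49/(-93)²))² = (-15 + (3 + 49*(1/8649)))² = (-15 + (3 + 49/8649))² = (-15 + 25996/8649)² = (-103739/8649)² = 10761780121/74805201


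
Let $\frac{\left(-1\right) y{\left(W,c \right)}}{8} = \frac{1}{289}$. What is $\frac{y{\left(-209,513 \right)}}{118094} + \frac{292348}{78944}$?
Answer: $\frac{1247199098777}{336786610088} \approx 3.7032$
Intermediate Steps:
$y{\left(W,c \right)} = - \frac{8}{289}$
$\frac{y{\left(-209,513 \right)}}{118094} + \frac{292348}{78944} = - \frac{8}{289 \cdot 118094} + \frac{292348}{78944} = \left(- \frac{8}{289}\right) \frac{1}{118094} + 292348 \cdot \frac{1}{78944} = - \frac{4}{17064583} + \frac{73087}{19736} = \frac{1247199098777}{336786610088}$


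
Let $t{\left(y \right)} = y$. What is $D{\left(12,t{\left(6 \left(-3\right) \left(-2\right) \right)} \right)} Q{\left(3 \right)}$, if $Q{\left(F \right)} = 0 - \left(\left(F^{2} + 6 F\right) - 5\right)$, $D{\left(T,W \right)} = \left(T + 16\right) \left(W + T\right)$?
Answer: $-29568$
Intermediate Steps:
$D{\left(T,W \right)} = \left(16 + T\right) \left(T + W\right)$
$Q{\left(F \right)} = 5 - F^{2} - 6 F$ ($Q{\left(F \right)} = 0 - \left(-5 + F^{2} + 6 F\right) = 5 - F^{2} - 6 F$)
$D{\left(12,t{\left(6 \left(-3\right) \left(-2\right) \right)} \right)} Q{\left(3 \right)} = \left(12^{2} + 16 \cdot 12 + 16 \cdot 6 \left(-3\right) \left(-2\right) + 12 \cdot 6 \left(-3\right) \left(-2\right)\right) \left(5 - 3^{2} - 18\right) = \left(144 + 192 + 16 \left(\left(-18\right) \left(-2\right)\right) + 12 \left(\left(-18\right) \left(-2\right)\right)\right) \left(5 - 9 - 18\right) = \left(144 + 192 + 16 \cdot 36 + 12 \cdot 36\right) \left(5 - 9 - 18\right) = \left(144 + 192 + 576 + 432\right) \left(-22\right) = 1344 \left(-22\right) = -29568$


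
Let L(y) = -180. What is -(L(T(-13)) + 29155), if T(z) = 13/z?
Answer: -28975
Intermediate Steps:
-(L(T(-13)) + 29155) = -(-180 + 29155) = -1*28975 = -28975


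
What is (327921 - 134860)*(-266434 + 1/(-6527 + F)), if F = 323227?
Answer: -16290419183722739/316700 ≈ -5.1438e+10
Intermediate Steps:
(327921 - 134860)*(-266434 + 1/(-6527 + F)) = (327921 - 134860)*(-266434 + 1/(-6527 + 323227)) = 193061*(-266434 + 1/316700) = 193061*(-84379647799/316700) = -16290419183722739/316700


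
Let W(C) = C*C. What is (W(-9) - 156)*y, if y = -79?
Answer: 5925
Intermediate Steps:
W(C) = C**2
(W(-9) - 156)*y = ((-9)**2 - 156)*(-79) = (81 - 156)*(-79) = -75*(-79) = 5925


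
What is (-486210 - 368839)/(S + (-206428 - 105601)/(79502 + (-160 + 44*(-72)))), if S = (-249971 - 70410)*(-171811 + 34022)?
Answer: -65132502526/3362699524075937 ≈ -1.9369e-5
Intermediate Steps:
S = 44144977609 (S = -320381*(-137789) = 44144977609)
(-486210 - 368839)/(S + (-206428 - 105601)/(79502 + (-160 + 44*(-72)))) = (-486210 - 368839)/(44144977609 + (-206428 - 105601)/(79502 + (-160 + 44*(-72)))) = -855049/(44144977609 - 312029/(79502 + (-160 - 3168))) = -855049/(44144977609 - 312029/(79502 - 3328)) = -855049/(44144977609 - 312029/76174) = -855049/3362699524075937/76174 = -855049*76174/3362699524075937 = -65132502526/3362699524075937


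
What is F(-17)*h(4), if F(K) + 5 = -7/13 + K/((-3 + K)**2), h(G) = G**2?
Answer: -29021/325 ≈ -89.295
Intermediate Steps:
F(K) = -72/13 + K/(-3 + K)**2 (F(K) = -5 + (-7/13 + K/((-3 + K)**2)) = -5 + (-7*1/13 + K/(-3 + K)**2) = -5 + (-7/13 + K/(-3 + K)**2) = -72/13 + K/(-3 + K)**2)
F(-17)*h(4) = (-72/13 - 17/(-3 - 17)**2)*4**2 = (-72/13 - 17/(-20)**2)*16 = (-72/13 - 17*1/400)*16 = (-72/13 - 17/400)*16 = -29021/5200*16 = -29021/325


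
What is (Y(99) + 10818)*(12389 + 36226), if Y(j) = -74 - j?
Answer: 517506675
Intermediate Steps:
(Y(99) + 10818)*(12389 + 36226) = ((-74 - 1*99) + 10818)*(12389 + 36226) = ((-74 - 99) + 10818)*48615 = (-173 + 10818)*48615 = 10645*48615 = 517506675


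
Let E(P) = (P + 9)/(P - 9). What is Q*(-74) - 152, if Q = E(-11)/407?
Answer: -8361/55 ≈ -152.02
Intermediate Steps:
E(P) = (9 + P)/(-9 + P)
Q = 1/4070 (Q = ((9 - 11)/(-9 - 11))/407 = (-2/(-20))*(1/407) = -1/20*(-2)*(1/407) = (⅒)*(1/407) = 1/4070 ≈ 0.00024570)
Q*(-74) - 152 = (1/4070)*(-74) - 152 = -1/55 - 152 = -8361/55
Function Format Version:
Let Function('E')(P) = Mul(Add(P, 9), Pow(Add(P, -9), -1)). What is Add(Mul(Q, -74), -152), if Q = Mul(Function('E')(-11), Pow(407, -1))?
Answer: Rational(-8361, 55) ≈ -152.02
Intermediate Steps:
Function('E')(P) = Mul(Pow(Add(-9, P), -1), Add(9, P)) (Function('E')(P) = Mul(Add(9, P), Pow(Add(-9, P), -1)) = Mul(Pow(Add(-9, P), -1), Add(9, P)))
Q = Rational(1, 4070) (Q = Mul(Mul(Pow(Add(-9, -11), -1), Add(9, -11)), Pow(407, -1)) = Mul(Mul(Pow(-20, -1), -2), Rational(1, 407)) = Mul(Mul(Rational(-1, 20), -2), Rational(1, 407)) = Mul(Rational(1, 10), Rational(1, 407)) = Rational(1, 4070) ≈ 0.00024570)
Add(Mul(Q, -74), -152) = Add(Mul(Rational(1, 4070), -74), -152) = Add(Rational(-1, 55), -152) = Rational(-8361, 55)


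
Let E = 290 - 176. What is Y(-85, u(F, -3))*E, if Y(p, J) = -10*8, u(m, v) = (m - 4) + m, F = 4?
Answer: -9120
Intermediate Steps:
u(m, v) = -4 + 2*m (u(m, v) = (-4 + m) + m = -4 + 2*m)
E = 114
Y(p, J) = -80
Y(-85, u(F, -3))*E = -80*114 = -9120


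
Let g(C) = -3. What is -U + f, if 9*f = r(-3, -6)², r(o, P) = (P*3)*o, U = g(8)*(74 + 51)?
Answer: 699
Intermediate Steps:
U = -375 (U = -3*(74 + 51) = -3*125 = -375)
r(o, P) = 3*P*o (r(o, P) = (3*P)*o = 3*P*o)
f = 324 (f = (3*(-6)*(-3))²/9 = (⅑)*54² = (⅑)*2916 = 324)
-U + f = -1*(-375) + 324 = 375 + 324 = 699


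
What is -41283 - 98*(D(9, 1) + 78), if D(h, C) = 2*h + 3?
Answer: -50985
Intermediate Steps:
D(h, C) = 3 + 2*h
-41283 - 98*(D(9, 1) + 78) = -41283 - 98*((3 + 2*9) + 78) = -41283 - 98*((3 + 18) + 78) = -41283 - 98*(21 + 78) = -41283 - 98*99 = -41283 - 1*9702 = -41283 - 9702 = -50985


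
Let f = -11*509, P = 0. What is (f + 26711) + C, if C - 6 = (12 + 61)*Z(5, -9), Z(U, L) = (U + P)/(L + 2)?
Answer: 147461/7 ≈ 21066.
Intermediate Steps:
Z(U, L) = U/(2 + L) (Z(U, L) = (U + 0)/(L + 2) = U/(2 + L))
f = -5599
C = -323/7 (C = 6 + (12 + 61)*(5/(2 - 9)) = 6 + 73*(5/(-7)) = 6 + 73*(5*(-⅐)) = 6 + 73*(-5/7) = 6 - 365/7 = -323/7 ≈ -46.143)
(f + 26711) + C = (-5599 + 26711) - 323/7 = 21112 - 323/7 = 147461/7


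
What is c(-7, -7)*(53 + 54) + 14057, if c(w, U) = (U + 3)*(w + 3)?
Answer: 15769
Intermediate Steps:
c(w, U) = (3 + U)*(3 + w)
c(-7, -7)*(53 + 54) + 14057 = (9 + 3*(-7) + 3*(-7) - 7*(-7))*(53 + 54) + 14057 = (9 - 21 - 21 + 49)*107 + 14057 = 16*107 + 14057 = 1712 + 14057 = 15769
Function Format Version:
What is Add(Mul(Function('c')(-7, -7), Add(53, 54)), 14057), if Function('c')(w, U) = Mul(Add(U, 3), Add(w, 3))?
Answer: 15769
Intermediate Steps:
Function('c')(w, U) = Mul(Add(3, U), Add(3, w))
Add(Mul(Function('c')(-7, -7), Add(53, 54)), 14057) = Add(Mul(Add(9, Mul(3, -7), Mul(3, -7), Mul(-7, -7)), Add(53, 54)), 14057) = Add(Mul(Add(9, -21, -21, 49), 107), 14057) = Add(Mul(16, 107), 14057) = Add(1712, 14057) = 15769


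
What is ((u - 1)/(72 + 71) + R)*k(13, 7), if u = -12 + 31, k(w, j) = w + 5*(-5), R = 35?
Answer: -60276/143 ≈ -421.51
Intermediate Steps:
k(w, j) = -25 + w (k(w, j) = w - 25 = -25 + w)
u = 19
((u - 1)/(72 + 71) + R)*k(13, 7) = ((19 - 1)/(72 + 71) + 35)*(-25 + 13) = (18/143 + 35)*(-12) = (5023/143)*(-12) = -60276/143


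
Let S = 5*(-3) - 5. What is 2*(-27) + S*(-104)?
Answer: 2026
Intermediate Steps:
S = -20 (S = -15 - 5 = -20)
2*(-27) + S*(-104) = 2*(-27) - 20*(-104) = -54 + 2080 = 2026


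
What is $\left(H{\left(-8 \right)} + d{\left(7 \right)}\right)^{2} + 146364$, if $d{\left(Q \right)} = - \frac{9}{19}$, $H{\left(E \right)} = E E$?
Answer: $\frac{54294253}{361} \approx 1.504 \cdot 10^{5}$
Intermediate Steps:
$H{\left(E \right)} = E^{2}$
$d{\left(Q \right)} = - \frac{9}{19}$ ($d{\left(Q \right)} = \left(-9\right) \frac{1}{19} = - \frac{9}{19}$)
$\left(H{\left(-8 \right)} + d{\left(7 \right)}\right)^{2} + 146364 = \left(\left(-8\right)^{2} - \frac{9}{19}\right)^{2} + 146364 = \left(64 - \frac{9}{19}\right)^{2} + 146364 = \left(\frac{1207}{19}\right)^{2} + 146364 = \frac{1456849}{361} + 146364 = \frac{54294253}{361}$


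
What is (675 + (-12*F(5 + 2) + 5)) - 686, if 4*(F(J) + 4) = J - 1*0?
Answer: 21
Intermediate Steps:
F(J) = -4 + J/4 (F(J) = -4 + (J - 1*0)/4 = -4 + (J + 0)/4 = -4 + J/4)
(675 + (-12*F(5 + 2) + 5)) - 686 = (675 + (-12*(-4 + (5 + 2)/4) + 5)) - 686 = (675 + (-12*(-4 + (1/4)*7) + 5)) - 686 = (675 + (-12*(-4 + 7/4) + 5)) - 686 = (675 + (-12*(-9/4) + 5)) - 686 = (675 + (27 + 5)) - 686 = (675 + 32) - 686 = 707 - 686 = 21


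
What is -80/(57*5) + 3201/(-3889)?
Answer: -244681/221673 ≈ -1.1038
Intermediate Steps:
-80/(57*5) + 3201/(-3889) = -80/285 + 3201*(-1/3889) = -80*1/285 - 3201/3889 = -16/57 - 3201/3889 = -244681/221673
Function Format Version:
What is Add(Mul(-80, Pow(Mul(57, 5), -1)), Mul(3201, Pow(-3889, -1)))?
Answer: Rational(-244681, 221673) ≈ -1.1038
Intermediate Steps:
Add(Mul(-80, Pow(Mul(57, 5), -1)), Mul(3201, Pow(-3889, -1))) = Add(Mul(-80, Pow(285, -1)), Mul(3201, Rational(-1, 3889))) = Add(Mul(-80, Rational(1, 285)), Rational(-3201, 3889)) = Add(Rational(-16, 57), Rational(-3201, 3889)) = Rational(-244681, 221673)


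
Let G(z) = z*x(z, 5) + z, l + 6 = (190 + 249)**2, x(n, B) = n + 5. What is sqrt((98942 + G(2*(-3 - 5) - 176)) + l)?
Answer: 7*sqrt(6681) ≈ 572.16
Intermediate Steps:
x(n, B) = 5 + n
l = 192715 (l = -6 + (190 + 249)**2 = -6 + 439**2 = -6 + 192721 = 192715)
G(z) = z + z*(5 + z) (G(z) = z*(5 + z) + z = z + z*(5 + z))
sqrt((98942 + G(2*(-3 - 5) - 176)) + l) = sqrt((98942 + (2*(-3 - 5) - 176)*(6 + (2*(-3 - 5) - 176))) + 192715) = sqrt((98942 + (2*(-8) - 176)*(6 + (2*(-8) - 176))) + 192715) = sqrt((98942 + (-16 - 176)*(6 + (-16 - 176))) + 192715) = sqrt((98942 - 192*(6 - 192)) + 192715) = sqrt((98942 - 192*(-186)) + 192715) = sqrt((98942 + 35712) + 192715) = sqrt(134654 + 192715) = sqrt(327369) = 7*sqrt(6681)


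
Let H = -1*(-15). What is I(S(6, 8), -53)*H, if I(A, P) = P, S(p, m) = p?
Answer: -795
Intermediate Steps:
H = 15
I(S(6, 8), -53)*H = -53*15 = -795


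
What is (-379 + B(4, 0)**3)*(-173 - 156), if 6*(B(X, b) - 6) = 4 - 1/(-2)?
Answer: 1504517/64 ≈ 23508.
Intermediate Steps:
B(X, b) = 27/4 (B(X, b) = 6 + (4 - 1/(-2))/6 = 6 + (4 - 1*(-1/2))/6 = 6 + (4 + 1/2)/6 = 6 + (1/6)*(9/2) = 6 + 3/4 = 27/4)
(-379 + B(4, 0)**3)*(-173 - 156) = (-379 + (27/4)**3)*(-173 - 156) = (-379 + 19683/64)*(-329) = -4573/64*(-329) = 1504517/64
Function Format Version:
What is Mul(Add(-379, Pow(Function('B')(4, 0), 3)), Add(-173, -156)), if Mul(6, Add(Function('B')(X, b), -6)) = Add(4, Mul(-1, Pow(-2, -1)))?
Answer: Rational(1504517, 64) ≈ 23508.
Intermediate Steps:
Function('B')(X, b) = Rational(27, 4) (Function('B')(X, b) = Add(6, Mul(Rational(1, 6), Add(4, Mul(-1, Pow(-2, -1))))) = Add(6, Mul(Rational(1, 6), Add(4, Mul(-1, Rational(-1, 2))))) = Add(6, Mul(Rational(1, 6), Add(4, Rational(1, 2)))) = Add(6, Mul(Rational(1, 6), Rational(9, 2))) = Add(6, Rational(3, 4)) = Rational(27, 4))
Mul(Add(-379, Pow(Function('B')(4, 0), 3)), Add(-173, -156)) = Mul(Add(-379, Pow(Rational(27, 4), 3)), Add(-173, -156)) = Mul(Add(-379, Rational(19683, 64)), -329) = Mul(Rational(-4573, 64), -329) = Rational(1504517, 64)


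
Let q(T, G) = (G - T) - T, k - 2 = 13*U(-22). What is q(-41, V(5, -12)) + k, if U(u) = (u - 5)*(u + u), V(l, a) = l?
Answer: 15533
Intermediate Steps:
U(u) = 2*u*(-5 + u) (U(u) = (-5 + u)*(2*u) = 2*u*(-5 + u))
k = 15446 (k = 2 + 13*(2*(-22)*(-5 - 22)) = 2 + 13*(2*(-22)*(-27)) = 2 + 13*1188 = 2 + 15444 = 15446)
q(T, G) = G - 2*T
q(-41, V(5, -12)) + k = (5 - 2*(-41)) + 15446 = (5 + 82) + 15446 = 87 + 15446 = 15533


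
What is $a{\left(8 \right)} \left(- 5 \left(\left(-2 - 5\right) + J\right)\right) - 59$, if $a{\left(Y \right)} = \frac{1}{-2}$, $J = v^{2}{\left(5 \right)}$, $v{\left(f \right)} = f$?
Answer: $-14$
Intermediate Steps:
$J = 25$ ($J = 5^{2} = 25$)
$a{\left(Y \right)} = - \frac{1}{2}$
$a{\left(8 \right)} \left(- 5 \left(\left(-2 - 5\right) + J\right)\right) - 59 = - \frac{\left(-5\right) \left(\left(-2 - 5\right) + 25\right)}{2} - 59 = - \frac{\left(-5\right) \left(-7 + 25\right)}{2} - 59 = - \frac{\left(-5\right) 18}{2} - 59 = \left(- \frac{1}{2}\right) \left(-90\right) - 59 = 45 - 59 = -14$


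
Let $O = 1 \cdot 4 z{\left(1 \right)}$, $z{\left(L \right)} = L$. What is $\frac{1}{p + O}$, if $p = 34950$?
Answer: $\frac{1}{34954} \approx 2.8609 \cdot 10^{-5}$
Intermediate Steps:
$O = 4$ ($O = 1 \cdot 4 \cdot 1 = 4 \cdot 1 = 4$)
$\frac{1}{p + O} = \frac{1}{34950 + 4} = \frac{1}{34954}$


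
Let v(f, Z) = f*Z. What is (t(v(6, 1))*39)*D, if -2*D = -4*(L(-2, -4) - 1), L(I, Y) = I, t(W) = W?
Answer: -1404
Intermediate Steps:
v(f, Z) = Z*f
D = -6 (D = -(-2)*(-2 - 1) = -(-2)*(-3) = -½*12 = -6)
(t(v(6, 1))*39)*D = ((1*6)*39)*(-6) = (6*39)*(-6) = 234*(-6) = -1404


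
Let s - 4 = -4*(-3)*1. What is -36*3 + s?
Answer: -92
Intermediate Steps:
s = 16 (s = 4 - 4*(-3)*1 = 4 + 12*1 = 4 + 12 = 16)
-36*3 + s = -36*3 + 16 = -108 + 16 = -92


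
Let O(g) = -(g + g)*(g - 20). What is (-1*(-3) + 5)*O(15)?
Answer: 1200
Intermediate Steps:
O(g) = -2*g*(-20 + g)
(-1*(-3) + 5)*O(15) = (-1*(-3) + 5)*(2*15*(20 - 1*15)) = (3 + 5)*(2*15*(20 - 15)) = 8*(2*15*5) = 8*150 = 1200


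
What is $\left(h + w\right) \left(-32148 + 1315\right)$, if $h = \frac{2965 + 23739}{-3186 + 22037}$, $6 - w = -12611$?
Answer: $- \frac{7334238649243}{18851} \approx -3.8906 \cdot 10^{8}$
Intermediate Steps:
$w = 12617$ ($w = 6 - -12611 = 6 + 12611 = 12617$)
$h = \frac{26704}{18851} \approx 1.4166$
$\left(h + w\right) \left(-32148 + 1315\right) = \left(\frac{26704}{18851} + 12617\right) \left(-32148 + 1315\right) = \frac{237869771}{18851} \left(-30833\right) = - \frac{7334238649243}{18851}$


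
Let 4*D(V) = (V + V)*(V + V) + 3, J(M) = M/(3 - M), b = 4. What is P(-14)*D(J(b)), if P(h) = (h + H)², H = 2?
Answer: 2412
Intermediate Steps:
P(h) = (2 + h)² (P(h) = (h + 2)² = (2 + h)²)
D(V) = ¾ + V² (D(V) = ((V + V)*(V + V) + 3)/4 = ((2*V)*(2*V) + 3)/4 = (4*V² + 3)/4 = (3 + 4*V²)/4 = ¾ + V²)
P(-14)*D(J(b)) = (2 - 14)²*(¾ + (-1*4/(-3 + 4))²) = (-12)²*(¾ + (-1*4/1)²) = 144*(¾ + (-1*4*1)²) = 144*(¾ + (-4)²) = 144*(¾ + 16) = 144*(67/4) = 2412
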